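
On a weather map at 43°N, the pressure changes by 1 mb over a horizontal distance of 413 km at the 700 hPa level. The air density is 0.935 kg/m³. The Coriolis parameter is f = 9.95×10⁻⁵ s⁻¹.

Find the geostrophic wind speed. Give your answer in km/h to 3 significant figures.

Pressure gradient: |∂P/∂n| = 100 Pa / 413000 m = 2.42×10⁻⁴ Pa/m
Geostrophic balance (pressure-gradient force = Coriolis force):
V_g = (1/(fρ)) |∂P/∂n| = 2.42×10⁻⁴ / (9.95×10⁻⁵ × 0.935) = 2.60 m/s
Converting: 2.60 m/s × 3.6 = 9.37 km/h

9.37 km/h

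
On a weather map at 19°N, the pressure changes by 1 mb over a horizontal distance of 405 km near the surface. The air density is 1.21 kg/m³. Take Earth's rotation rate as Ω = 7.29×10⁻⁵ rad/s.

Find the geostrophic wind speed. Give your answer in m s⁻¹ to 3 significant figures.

4.30 m s⁻¹

Coriolis parameter at 19°N:
f = 2Ω sin φ = 2 × 7.29×10⁻⁵ × sin 19° = 4.75×10⁻⁵ s⁻¹
Pressure gradient: |∂P/∂n| = 100 Pa / 405000 m = 2.47×10⁻⁴ Pa/m
Geostrophic balance (pressure-gradient force = Coriolis force):
V_g = (1/(fρ)) |∂P/∂n| = 2.47×10⁻⁴ / (4.75×10⁻⁵ × 1.21) = 4.30 m/s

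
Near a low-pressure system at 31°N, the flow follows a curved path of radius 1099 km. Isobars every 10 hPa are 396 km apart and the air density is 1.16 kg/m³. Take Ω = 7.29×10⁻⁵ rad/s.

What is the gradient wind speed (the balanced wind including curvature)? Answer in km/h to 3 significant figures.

Coriolis parameter at 31°N:
f = 2Ω sin φ = 2 × 7.29×10⁻⁵ × sin 31° = 7.51×10⁻⁵ s⁻¹
Pressure gradient: |∂P/∂n| = 1000 Pa / 396000 m = 2.53×10⁻³ Pa/m
Geostrophic speed: V_g = |∂P/∂n|/(fρ) = 2.53×10⁻³/(7.51×10⁻⁵ × 1.16) = 29.0 m/s
Around a low, centrifugal force acts outward with Coriolis, so pressure-gradient force balances both:
(1/ρ)|∂P/∂n| = fV + V²/R  →  V² + fR·V − fR·V_g = 0
With fR = 7.51×10⁻⁵ × 1099×10³ m = 82.5 m/s:
V = [−fR + √((fR)² + 4 fR V_g)]/2 = [−82.5 + √(82.5² + 4×82.5×29)]/2 = 22.7 m/s
Subgeostrophic (V < V_g = 29 m/s), as expected around a low.
Converting: 22.7 m/s × 3.6 = 81.8 km/h

81.8 km/h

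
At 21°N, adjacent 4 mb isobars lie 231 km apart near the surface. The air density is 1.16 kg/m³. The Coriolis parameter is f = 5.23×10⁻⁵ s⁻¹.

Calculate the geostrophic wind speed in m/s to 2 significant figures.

29 m/s

Pressure gradient: |∂P/∂n| = 400 Pa / 231000 m = 1.73×10⁻³ Pa/m
Geostrophic balance (pressure-gradient force = Coriolis force):
V_g = (1/(fρ)) |∂P/∂n| = 1.73×10⁻³ / (5.23×10⁻⁵ × 1.16) = 28.5 m/s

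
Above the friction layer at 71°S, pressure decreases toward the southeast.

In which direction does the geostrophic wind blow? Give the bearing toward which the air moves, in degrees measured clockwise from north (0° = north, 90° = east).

045°

The pressure-gradient force points toward the southeast (bearing 135°).
Geostrophic balance: in the Southern Hemisphere the Coriolis force deflects motion to the left, so the geostrophic wind blows 90° to the left of the pressure-gradient force (low pressure on the right).
Rotating 135° by 90° counterclockwise gives 045° — the wind blows toward the northeast.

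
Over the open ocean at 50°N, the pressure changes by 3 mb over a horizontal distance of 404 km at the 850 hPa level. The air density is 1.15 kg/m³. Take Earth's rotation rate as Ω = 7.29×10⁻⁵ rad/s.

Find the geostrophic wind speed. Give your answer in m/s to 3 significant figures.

5.78 m/s

Coriolis parameter at 50°N:
f = 2Ω sin φ = 2 × 7.29×10⁻⁵ × sin 50° = 1.12×10⁻⁴ s⁻¹
Pressure gradient: |∂P/∂n| = 300 Pa / 404000 m = 7.43×10⁻⁴ Pa/m
Geostrophic balance (pressure-gradient force = Coriolis force):
V_g = (1/(fρ)) |∂P/∂n| = 7.43×10⁻⁴ / (1.12×10⁻⁴ × 1.15) = 5.78 m/s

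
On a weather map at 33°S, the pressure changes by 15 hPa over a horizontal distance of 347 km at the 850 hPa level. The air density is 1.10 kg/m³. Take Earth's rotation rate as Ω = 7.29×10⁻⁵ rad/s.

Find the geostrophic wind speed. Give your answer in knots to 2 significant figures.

96 knots

Coriolis parameter at 33°S:
f = 2Ω sin φ = 2 × 7.29×10⁻⁵ × sin 33° = 7.94×10⁻⁵ s⁻¹
Pressure gradient: |∂P/∂n| = 1500 Pa / 347000 m = 4.32×10⁻³ Pa/m
Geostrophic balance (pressure-gradient force = Coriolis force):
V_g = (1/(fρ)) |∂P/∂n| = 4.32×10⁻³ / (7.94×10⁻⁵ × 1.10) = 49.5 m/s
Converting: 49.5 m/s × 1.944 = 96 knots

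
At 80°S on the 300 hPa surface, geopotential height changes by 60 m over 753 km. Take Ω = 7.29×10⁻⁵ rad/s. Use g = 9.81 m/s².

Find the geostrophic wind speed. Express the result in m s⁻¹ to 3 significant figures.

Coriolis parameter at 80°S:
f = 2Ω sin φ = 2 × 7.29×10⁻⁵ × sin 80° = 1.44×10⁻⁴ s⁻¹
Height gradient: |∂Z/∂n| = 60 m / 753000 m = 7.97×10⁻⁵
On a pressure surface, geostrophic balance gives V_g = (g/f)|∂Z/∂n|:
V_g = 9.81 × 7.97×10⁻⁵ / 1.44×10⁻⁴ = 5.44 m/s

5.44 m s⁻¹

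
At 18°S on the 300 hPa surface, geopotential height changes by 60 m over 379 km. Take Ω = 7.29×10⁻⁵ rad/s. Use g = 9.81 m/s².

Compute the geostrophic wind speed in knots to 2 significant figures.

Coriolis parameter at 18°S:
f = 2Ω sin φ = 2 × 7.29×10⁻⁵ × sin 18° = 4.51×10⁻⁵ s⁻¹
Height gradient: |∂Z/∂n| = 60 m / 379000 m = 1.58×10⁻⁴
On a pressure surface, geostrophic balance gives V_g = (g/f)|∂Z/∂n|:
V_g = 9.81 × 1.58×10⁻⁴ / 4.51×10⁻⁵ = 34.5 m/s
Converting: 34.5 m/s × 1.944 = 67 knots

67 knots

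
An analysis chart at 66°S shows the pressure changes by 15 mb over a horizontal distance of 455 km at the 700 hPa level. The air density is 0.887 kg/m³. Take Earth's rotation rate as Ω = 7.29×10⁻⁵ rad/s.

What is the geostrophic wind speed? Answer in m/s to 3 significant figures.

27.9 m/s

Coriolis parameter at 66°S:
f = 2Ω sin φ = 2 × 7.29×10⁻⁵ × sin 66° = 1.33×10⁻⁴ s⁻¹
Pressure gradient: |∂P/∂n| = 1500 Pa / 455000 m = 3.30×10⁻³ Pa/m
Geostrophic balance (pressure-gradient force = Coriolis force):
V_g = (1/(fρ)) |∂P/∂n| = 3.30×10⁻³ / (1.33×10⁻⁴ × 0.887) = 27.9 m/s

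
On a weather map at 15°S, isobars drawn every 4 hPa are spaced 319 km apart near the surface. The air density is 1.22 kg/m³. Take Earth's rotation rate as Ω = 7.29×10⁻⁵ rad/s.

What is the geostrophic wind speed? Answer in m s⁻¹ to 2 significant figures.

27 m s⁻¹

Coriolis parameter at 15°S:
f = 2Ω sin φ = 2 × 7.29×10⁻⁵ × sin 15° = 3.77×10⁻⁵ s⁻¹
Pressure gradient: |∂P/∂n| = 400 Pa / 319000 m = 1.25×10⁻³ Pa/m
Geostrophic balance (pressure-gradient force = Coriolis force):
V_g = (1/(fρ)) |∂P/∂n| = 1.25×10⁻³ / (3.77×10⁻⁵ × 1.22) = 27.2 m/s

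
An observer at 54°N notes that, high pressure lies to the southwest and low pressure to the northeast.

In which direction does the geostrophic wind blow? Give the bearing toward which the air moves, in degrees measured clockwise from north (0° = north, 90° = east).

135°

The pressure-gradient force points toward the northeast (bearing 045°).
Geostrophic balance: in the Northern Hemisphere the Coriolis force deflects motion to the right, so the geostrophic wind blows 90° to the right of the pressure-gradient force (low pressure on the left).
Rotating 045° by 90° clockwise gives 135° — the wind blows toward the southeast.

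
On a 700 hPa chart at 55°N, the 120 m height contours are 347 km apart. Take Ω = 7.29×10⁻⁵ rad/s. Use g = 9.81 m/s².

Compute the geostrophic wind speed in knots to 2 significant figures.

Coriolis parameter at 55°N:
f = 2Ω sin φ = 2 × 7.29×10⁻⁵ × sin 55° = 1.19×10⁻⁴ s⁻¹
Height gradient: |∂Z/∂n| = 120 m / 347000 m = 3.46×10⁻⁴
On a pressure surface, geostrophic balance gives V_g = (g/f)|∂Z/∂n|:
V_g = 9.81 × 3.46×10⁻⁴ / 1.19×10⁻⁴ = 28.4 m/s
Converting: 28.4 m/s × 1.944 = 55 knots

55 knots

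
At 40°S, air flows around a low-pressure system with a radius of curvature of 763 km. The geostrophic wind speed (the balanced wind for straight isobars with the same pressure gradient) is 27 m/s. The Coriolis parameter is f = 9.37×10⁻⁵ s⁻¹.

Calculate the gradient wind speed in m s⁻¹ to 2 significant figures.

21 m s⁻¹

Around a low, centrifugal force acts outward with Coriolis, so pressure-gradient force balances both:
(1/ρ)|∂P/∂n| = fV + V²/R  →  V² + fR·V − fR·V_g = 0
With fR = 9.37×10⁻⁵ × 763×10³ m = 71.5 m/s:
V = [−fR + √((fR)² + 4 fR V_g)]/2 = [−71.5 + √(71.5² + 4×71.5×27)]/2 = 20.9 m/s
Subgeostrophic (V < V_g = 27 m/s), as expected around a low.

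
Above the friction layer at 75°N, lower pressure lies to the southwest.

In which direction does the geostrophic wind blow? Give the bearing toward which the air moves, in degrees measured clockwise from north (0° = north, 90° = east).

The pressure-gradient force points toward the southwest (bearing 225°).
Geostrophic balance: in the Northern Hemisphere the Coriolis force deflects motion to the right, so the geostrophic wind blows 90° to the right of the pressure-gradient force (low pressure on the left).
Rotating 225° by 90° clockwise gives 315° — the wind blows toward the northwest.

315°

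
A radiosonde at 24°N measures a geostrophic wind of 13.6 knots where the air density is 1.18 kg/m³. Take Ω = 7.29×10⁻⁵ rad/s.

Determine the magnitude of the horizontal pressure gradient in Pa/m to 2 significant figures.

Coriolis parameter at 24°N:
f = 2Ω sin φ = 2 × 7.29×10⁻⁵ × sin 24° = 5.93×10⁻⁵ s⁻¹
Wind speed in SI: 13.6 knots = 7.00 m/s
Geostrophic balance rearranged: |∂P/∂n| = f ρ V_g
|∂P/∂n| = 5.93×10⁻⁵ × 1.18 × 7.00 = 4.90×10⁻⁴ Pa/m

4.9×10⁻⁴ Pa/m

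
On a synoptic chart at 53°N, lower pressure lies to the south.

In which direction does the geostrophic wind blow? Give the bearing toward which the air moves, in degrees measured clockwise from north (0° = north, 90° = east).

The pressure-gradient force points toward the south (bearing 180°).
Geostrophic balance: in the Northern Hemisphere the Coriolis force deflects motion to the right, so the geostrophic wind blows 90° to the right of the pressure-gradient force (low pressure on the left).
Rotating 180° by 90° clockwise gives 270° — the wind blows toward the west.

270°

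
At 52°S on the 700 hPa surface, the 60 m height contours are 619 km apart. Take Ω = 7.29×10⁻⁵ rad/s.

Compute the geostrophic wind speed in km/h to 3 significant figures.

29.8 km/h

Coriolis parameter at 52°S:
f = 2Ω sin φ = 2 × 7.29×10⁻⁵ × sin 52° = 1.15×10⁻⁴ s⁻¹
Height gradient: |∂Z/∂n| = 60 m / 619000 m = 9.69×10⁻⁵
On a pressure surface, geostrophic balance gives V_g = (g/f)|∂Z/∂n|:
V_g = 9.81 × 9.69×10⁻⁵ / 1.15×10⁻⁴ = 8.28 m/s
Converting: 8.28 m/s × 3.6 = 29.8 km/h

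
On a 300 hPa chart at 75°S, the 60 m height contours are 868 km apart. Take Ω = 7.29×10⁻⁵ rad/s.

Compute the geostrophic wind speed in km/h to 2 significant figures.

17 km/h

Coriolis parameter at 75°S:
f = 2Ω sin φ = 2 × 7.29×10⁻⁵ × sin 75° = 1.41×10⁻⁴ s⁻¹
Height gradient: |∂Z/∂n| = 60 m / 868000 m = 6.91×10⁻⁵
On a pressure surface, geostrophic balance gives V_g = (g/f)|∂Z/∂n|:
V_g = 9.81 × 6.91×10⁻⁵ / 1.41×10⁻⁴ = 4.82 m/s
Converting: 4.82 m/s × 3.6 = 17 km/h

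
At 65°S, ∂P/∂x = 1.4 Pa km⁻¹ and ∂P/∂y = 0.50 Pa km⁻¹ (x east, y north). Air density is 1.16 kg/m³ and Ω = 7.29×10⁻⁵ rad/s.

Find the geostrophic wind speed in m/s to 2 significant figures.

9.7 m/s

Coriolis parameter at 65°S:
f = 2Ω sin φ = 2 × 7.29×10⁻⁵ × sin 65° = 1.32×10⁻⁴ s⁻¹
In the Southern Hemisphere f is negative: f = −1.32×10⁻⁴ s⁻¹.
Component geostrophic relations (x east, y north):
u_g = −(1/(fρ)) ∂P/∂y,  v_g = (1/(fρ)) ∂P/∂x
u_g = −(0.50×10⁻³)/(−1.32×10⁻⁴ × 1.16) = 3.26 m/s;  v_g = (1.4×10⁻³)/(−1.32×10⁻⁴ × 1.16) = −9.13 m/s
|V_g| = √(u_g² + v_g²) = 9.70 m/s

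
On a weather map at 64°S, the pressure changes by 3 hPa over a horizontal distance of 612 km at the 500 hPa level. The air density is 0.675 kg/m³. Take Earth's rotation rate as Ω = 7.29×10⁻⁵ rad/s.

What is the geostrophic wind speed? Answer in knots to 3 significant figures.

10.8 knots

Coriolis parameter at 64°S:
f = 2Ω sin φ = 2 × 7.29×10⁻⁵ × sin 64° = 1.31×10⁻⁴ s⁻¹
Pressure gradient: |∂P/∂n| = 300 Pa / 612000 m = 4.90×10⁻⁴ Pa/m
Geostrophic balance (pressure-gradient force = Coriolis force):
V_g = (1/(fρ)) |∂P/∂n| = 4.90×10⁻⁴ / (1.31×10⁻⁴ × 0.675) = 5.54 m/s
Converting: 5.54 m/s × 1.944 = 10.8 knots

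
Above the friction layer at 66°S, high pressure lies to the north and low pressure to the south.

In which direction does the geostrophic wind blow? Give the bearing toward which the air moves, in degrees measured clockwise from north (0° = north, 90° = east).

The pressure-gradient force points toward the south (bearing 180°).
Geostrophic balance: in the Southern Hemisphere the Coriolis force deflects motion to the left, so the geostrophic wind blows 90° to the left of the pressure-gradient force (low pressure on the right).
Rotating 180° by 90° counterclockwise gives 090° — the wind blows toward the east.

090°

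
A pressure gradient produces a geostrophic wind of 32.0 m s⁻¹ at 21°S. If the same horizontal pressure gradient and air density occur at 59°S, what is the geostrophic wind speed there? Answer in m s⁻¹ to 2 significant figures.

13 m s⁻¹

With the same pressure gradient and density, V_g ∝ 1/f ∝ 1/sin φ.
V₂ = V₁ · sin φ₁ / sin φ₂ = 32.0 × sin 21° / sin 59°
V₂ = 32.0 × 0.3584/0.8572 = 13 m s⁻¹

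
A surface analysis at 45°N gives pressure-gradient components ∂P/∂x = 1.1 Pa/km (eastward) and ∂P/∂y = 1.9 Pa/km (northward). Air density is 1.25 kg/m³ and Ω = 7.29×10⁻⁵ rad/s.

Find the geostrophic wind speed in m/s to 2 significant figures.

17 m/s

Coriolis parameter at 45°N:
f = 2Ω sin φ = 2 × 7.29×10⁻⁵ × sin 45° = 1.03×10⁻⁴ s⁻¹
Component geostrophic relations (x east, y north):
u_g = −(1/(fρ)) ∂P/∂y,  v_g = (1/(fρ)) ∂P/∂x
u_g = −(1.9×10⁻³)/(1.03×10⁻⁴ × 1.25) = −14.7 m/s;  v_g = (1.1×10⁻³)/(1.03×10⁻⁴ × 1.25) = 8.54 m/s
|V_g| = √(u_g² + v_g²) = 17.0 m/s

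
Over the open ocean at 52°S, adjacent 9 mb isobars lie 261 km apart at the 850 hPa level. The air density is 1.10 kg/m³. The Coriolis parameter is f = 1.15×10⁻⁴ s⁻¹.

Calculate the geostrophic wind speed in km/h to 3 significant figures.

98.1 km/h

Pressure gradient: |∂P/∂n| = 900 Pa / 261000 m = 3.45×10⁻³ Pa/m
Geostrophic balance (pressure-gradient force = Coriolis force):
V_g = (1/(fρ)) |∂P/∂n| = 3.45×10⁻³ / (1.15×10⁻⁴ × 1.10) = 27.3 m/s
Converting: 27.3 m/s × 3.6 = 98.1 km/h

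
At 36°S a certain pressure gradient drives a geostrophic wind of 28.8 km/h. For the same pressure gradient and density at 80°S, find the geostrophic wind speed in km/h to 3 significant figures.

17.2 km/h

With the same pressure gradient and density, V_g ∝ 1/f ∝ 1/sin φ.
V₂ = V₁ · sin φ₁ / sin φ₂ = 28.8 × sin 36° / sin 80°
V₂ = 28.8 × 0.5878/0.9848 = 17.2 km/h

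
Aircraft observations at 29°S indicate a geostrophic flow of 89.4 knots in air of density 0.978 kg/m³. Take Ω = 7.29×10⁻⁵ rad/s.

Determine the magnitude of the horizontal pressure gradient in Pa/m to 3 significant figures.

Coriolis parameter at 29°S:
f = 2Ω sin φ = 2 × 7.29×10⁻⁵ × sin 29° = 7.07×10⁻⁵ s⁻¹
Wind speed in SI: 89.4 knots = 46.0 m/s
Geostrophic balance rearranged: |∂P/∂n| = f ρ V_g
|∂P/∂n| = 7.07×10⁻⁵ × 0.978 × 46.0 = 3.18×10⁻³ Pa/m

3.18×10⁻³ Pa/m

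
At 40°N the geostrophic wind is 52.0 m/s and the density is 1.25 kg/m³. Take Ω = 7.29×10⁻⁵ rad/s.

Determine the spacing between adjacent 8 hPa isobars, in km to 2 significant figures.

130 km

Coriolis parameter at 40°N:
f = 2Ω sin φ = 2 × 7.29×10⁻⁵ × sin 40° = 9.37×10⁻⁵ s⁻¹
Geostrophic balance rearranged: |∂P/∂n| = f ρ V_g
|∂P/∂n| = 9.37×10⁻⁵ × 1.25 × 52.0 = 6.09×10⁻³ Pa/m
Isobar spacing: Δn = ΔP/|∂P/∂n| = 800 Pa / 6.09×10⁻³ Pa/m = 131326 m ≈ 130 km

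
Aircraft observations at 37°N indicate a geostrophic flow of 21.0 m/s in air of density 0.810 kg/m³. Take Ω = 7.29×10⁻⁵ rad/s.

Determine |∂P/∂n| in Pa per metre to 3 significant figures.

Coriolis parameter at 37°N:
f = 2Ω sin φ = 2 × 7.29×10⁻⁵ × sin 37° = 8.77×10⁻⁵ s⁻¹
Geostrophic balance rearranged: |∂P/∂n| = f ρ V_g
|∂P/∂n| = 8.77×10⁻⁵ × 0.810 × 21.0 = 1.49×10⁻³ Pa/m

1.49×10⁻³ Pa/m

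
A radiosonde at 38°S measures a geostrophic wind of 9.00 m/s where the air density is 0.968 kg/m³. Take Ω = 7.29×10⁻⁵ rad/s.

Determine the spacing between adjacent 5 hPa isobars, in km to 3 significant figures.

639 km

Coriolis parameter at 38°S:
f = 2Ω sin φ = 2 × 7.29×10⁻⁵ × sin 38° = 8.98×10⁻⁵ s⁻¹
Geostrophic balance rearranged: |∂P/∂n| = f ρ V_g
|∂P/∂n| = 8.98×10⁻⁵ × 0.968 × 9.00 = 7.82×10⁻⁴ Pa/m
Isobar spacing: Δn = ΔP/|∂P/∂n| = 500 Pa / 7.82×10⁻⁴ Pa/m = 639371 m ≈ 639 km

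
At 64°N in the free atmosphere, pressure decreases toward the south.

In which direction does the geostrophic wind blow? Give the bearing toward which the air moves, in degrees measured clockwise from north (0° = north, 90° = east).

The pressure-gradient force points toward the south (bearing 180°).
Geostrophic balance: in the Northern Hemisphere the Coriolis force deflects motion to the right, so the geostrophic wind blows 90° to the right of the pressure-gradient force (low pressure on the left).
Rotating 180° by 90° clockwise gives 270° — the wind blows toward the west.

270°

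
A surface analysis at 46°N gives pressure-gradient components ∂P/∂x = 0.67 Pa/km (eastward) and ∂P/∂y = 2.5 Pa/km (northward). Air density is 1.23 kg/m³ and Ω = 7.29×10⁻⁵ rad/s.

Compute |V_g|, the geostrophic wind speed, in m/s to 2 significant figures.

20 m/s

Coriolis parameter at 46°N:
f = 2Ω sin φ = 2 × 7.29×10⁻⁵ × sin 46° = 1.05×10⁻⁴ s⁻¹
Component geostrophic relations (x east, y north):
u_g = −(1/(fρ)) ∂P/∂y,  v_g = (1/(fρ)) ∂P/∂x
u_g = −(2.5×10⁻³)/(1.05×10⁻⁴ × 1.23) = −19.4 m/s;  v_g = (0.67×10⁻³)/(1.05×10⁻⁴ × 1.23) = 5.19 m/s
|V_g| = √(u_g² + v_g²) = 20.1 m/s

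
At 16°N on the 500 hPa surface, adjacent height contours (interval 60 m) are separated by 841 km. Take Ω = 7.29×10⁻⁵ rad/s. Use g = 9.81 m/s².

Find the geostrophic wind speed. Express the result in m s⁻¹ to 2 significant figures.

Coriolis parameter at 16°N:
f = 2Ω sin φ = 2 × 7.29×10⁻⁵ × sin 16° = 4.02×10⁻⁵ s⁻¹
Height gradient: |∂Z/∂n| = 60 m / 841000 m = 7.13×10⁻⁵
On a pressure surface, geostrophic balance gives V_g = (g/f)|∂Z/∂n|:
V_g = 9.81 × 7.13×10⁻⁵ / 4.02×10⁻⁵ = 17.4 m/s

17 m s⁻¹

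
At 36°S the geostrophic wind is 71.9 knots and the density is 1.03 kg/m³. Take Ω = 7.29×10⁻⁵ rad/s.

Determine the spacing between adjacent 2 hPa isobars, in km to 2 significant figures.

Coriolis parameter at 36°S:
f = 2Ω sin φ = 2 × 7.29×10⁻⁵ × sin 36° = 8.57×10⁻⁵ s⁻¹
Wind speed in SI: 71.9 knots = 37.0 m/s
Geostrophic balance rearranged: |∂P/∂n| = f ρ V_g
|∂P/∂n| = 8.57×10⁻⁵ × 1.03 × 37.0 = 3.26×10⁻³ Pa/m
Isobar spacing: Δn = ΔP/|∂P/∂n| = 200 Pa / 3.26×10⁻³ Pa/m = 61256 m ≈ 61 km

61 km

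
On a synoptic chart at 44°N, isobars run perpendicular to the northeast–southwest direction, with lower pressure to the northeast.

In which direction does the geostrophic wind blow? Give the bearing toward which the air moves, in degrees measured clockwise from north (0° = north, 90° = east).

The pressure-gradient force points toward the northeast (bearing 045°).
Geostrophic balance: in the Northern Hemisphere the Coriolis force deflects motion to the right, so the geostrophic wind blows 90° to the right of the pressure-gradient force (low pressure on the left).
Rotating 045° by 90° clockwise gives 135° — the wind blows toward the southeast.

135°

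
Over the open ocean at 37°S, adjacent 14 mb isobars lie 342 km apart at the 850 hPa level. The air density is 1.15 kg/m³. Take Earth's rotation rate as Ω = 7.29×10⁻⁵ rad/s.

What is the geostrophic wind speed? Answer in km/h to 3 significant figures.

146 km/h

Coriolis parameter at 37°S:
f = 2Ω sin φ = 2 × 7.29×10⁻⁵ × sin 37° = 8.77×10⁻⁵ s⁻¹
Pressure gradient: |∂P/∂n| = 1400 Pa / 342000 m = 4.09×10⁻³ Pa/m
Geostrophic balance (pressure-gradient force = Coriolis force):
V_g = (1/(fρ)) |∂P/∂n| = 4.09×10⁻³ / (8.77×10⁻⁵ × 1.15) = 40.6 m/s
Converting: 40.6 m/s × 3.6 = 146 km/h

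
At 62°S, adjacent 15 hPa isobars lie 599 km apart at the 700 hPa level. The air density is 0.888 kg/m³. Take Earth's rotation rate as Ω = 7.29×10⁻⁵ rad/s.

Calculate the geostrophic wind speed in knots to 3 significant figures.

Coriolis parameter at 62°S:
f = 2Ω sin φ = 2 × 7.29×10⁻⁵ × sin 62° = 1.29×10⁻⁴ s⁻¹
Pressure gradient: |∂P/∂n| = 1500 Pa / 599000 m = 2.50×10⁻³ Pa/m
Geostrophic balance (pressure-gradient force = Coriolis force):
V_g = (1/(fρ)) |∂P/∂n| = 2.50×10⁻³ / (1.29×10⁻⁴ × 0.888) = 21.9 m/s
Converting: 21.9 m/s × 1.944 = 42.6 knots

42.6 knots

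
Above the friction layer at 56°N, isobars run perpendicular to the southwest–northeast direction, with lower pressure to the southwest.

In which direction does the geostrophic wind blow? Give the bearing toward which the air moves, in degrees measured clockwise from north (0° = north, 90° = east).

The pressure-gradient force points toward the southwest (bearing 225°).
Geostrophic balance: in the Northern Hemisphere the Coriolis force deflects motion to the right, so the geostrophic wind blows 90° to the right of the pressure-gradient force (low pressure on the left).
Rotating 225° by 90° clockwise gives 315° — the wind blows toward the northwest.

315°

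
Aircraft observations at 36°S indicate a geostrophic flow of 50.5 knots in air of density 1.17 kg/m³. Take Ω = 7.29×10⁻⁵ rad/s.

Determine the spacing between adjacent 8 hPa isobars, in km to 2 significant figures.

Coriolis parameter at 36°S:
f = 2Ω sin φ = 2 × 7.29×10⁻⁵ × sin 36° = 8.57×10⁻⁵ s⁻¹
Wind speed in SI: 50.5 knots = 26.0 m/s
Geostrophic balance rearranged: |∂P/∂n| = f ρ V_g
|∂P/∂n| = 8.57×10⁻⁵ × 1.17 × 26.0 = 2.60×10⁻³ Pa/m
Isobar spacing: Δn = ΔP/|∂P/∂n| = 800 Pa / 2.60×10⁻³ Pa/m = 307113 m ≈ 310 km

310 km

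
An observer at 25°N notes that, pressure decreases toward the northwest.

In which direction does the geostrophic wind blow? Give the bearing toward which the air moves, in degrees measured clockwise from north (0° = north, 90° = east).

045°

The pressure-gradient force points toward the northwest (bearing 315°).
Geostrophic balance: in the Northern Hemisphere the Coriolis force deflects motion to the right, so the geostrophic wind blows 90° to the right of the pressure-gradient force (low pressure on the left).
Rotating 315° by 90° clockwise gives 045° — the wind blows toward the northeast.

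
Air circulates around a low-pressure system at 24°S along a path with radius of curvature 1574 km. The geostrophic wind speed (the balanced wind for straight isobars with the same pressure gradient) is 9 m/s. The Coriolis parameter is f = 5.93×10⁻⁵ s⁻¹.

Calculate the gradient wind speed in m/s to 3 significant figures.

8.27 m/s

Around a low, centrifugal force acts outward with Coriolis, so pressure-gradient force balances both:
(1/ρ)|∂P/∂n| = fV + V²/R  →  V² + fR·V − fR·V_g = 0
With fR = 5.93×10⁻⁵ × 1574×10³ m = 93.3 m/s:
V = [−fR + √((fR)² + 4 fR V_g)]/2 = [−93.3 + √(93.3² + 4×93.3×9)]/2 = 8.27 m/s
Subgeostrophic (V < V_g = 9 m/s), as expected around a low.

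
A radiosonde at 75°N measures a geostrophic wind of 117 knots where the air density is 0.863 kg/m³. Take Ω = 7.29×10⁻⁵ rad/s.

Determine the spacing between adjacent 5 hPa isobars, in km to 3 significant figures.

68.3 km

Coriolis parameter at 75°N:
f = 2Ω sin φ = 2 × 7.29×10⁻⁵ × sin 75° = 1.41×10⁻⁴ s⁻¹
Wind speed in SI: 117 knots = 60.2 m/s
Geostrophic balance rearranged: |∂P/∂n| = f ρ V_g
|∂P/∂n| = 1.41×10⁻⁴ × 0.863 × 60.2 = 7.32×10⁻³ Pa/m
Isobar spacing: Δn = ΔP/|∂P/∂n| = 500 Pa / 7.32×10⁻³ Pa/m = 68349 m ≈ 68.3 km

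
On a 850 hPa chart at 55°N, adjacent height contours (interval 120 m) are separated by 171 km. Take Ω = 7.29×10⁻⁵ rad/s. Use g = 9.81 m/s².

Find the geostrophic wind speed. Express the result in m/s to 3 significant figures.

57.6 m/s

Coriolis parameter at 55°N:
f = 2Ω sin φ = 2 × 7.29×10⁻⁵ × sin 55° = 1.19×10⁻⁴ s⁻¹
Height gradient: |∂Z/∂n| = 120 m / 171000 m = 7.02×10⁻⁴
On a pressure surface, geostrophic balance gives V_g = (g/f)|∂Z/∂n|:
V_g = 9.81 × 7.02×10⁻⁴ / 1.19×10⁻⁴ = 57.6 m/s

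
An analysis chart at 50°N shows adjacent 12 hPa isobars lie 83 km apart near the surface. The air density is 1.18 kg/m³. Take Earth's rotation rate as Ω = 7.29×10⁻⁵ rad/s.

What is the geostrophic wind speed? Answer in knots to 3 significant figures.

Coriolis parameter at 50°N:
f = 2Ω sin φ = 2 × 7.29×10⁻⁵ × sin 50° = 1.12×10⁻⁴ s⁻¹
Pressure gradient: |∂P/∂n| = 1200 Pa / 83000 m = 1.45×10⁻² Pa/m
Geostrophic balance (pressure-gradient force = Coriolis force):
V_g = (1/(fρ)) |∂P/∂n| = 1.45×10⁻² / (1.12×10⁻⁴ × 1.18) = 110 m/s
Converting: 110 m/s × 1.944 = 213 knots

213 knots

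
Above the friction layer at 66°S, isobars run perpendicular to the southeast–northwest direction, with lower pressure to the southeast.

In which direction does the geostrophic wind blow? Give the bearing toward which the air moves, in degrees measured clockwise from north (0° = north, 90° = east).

045°

The pressure-gradient force points toward the southeast (bearing 135°).
Geostrophic balance: in the Southern Hemisphere the Coriolis force deflects motion to the left, so the geostrophic wind blows 90° to the left of the pressure-gradient force (low pressure on the right).
Rotating 135° by 90° counterclockwise gives 045° — the wind blows toward the northeast.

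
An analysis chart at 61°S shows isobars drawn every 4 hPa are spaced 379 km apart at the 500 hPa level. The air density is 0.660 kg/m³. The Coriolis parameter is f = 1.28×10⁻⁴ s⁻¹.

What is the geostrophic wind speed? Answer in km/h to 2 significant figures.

Pressure gradient: |∂P/∂n| = 400 Pa / 379000 m = 1.06×10⁻³ Pa/m
Geostrophic balance (pressure-gradient force = Coriolis force):
V_g = (1/(fρ)) |∂P/∂n| = 1.06×10⁻³ / (1.28×10⁻⁴ × 0.660) = 12.5 m/s
Converting: 12.5 m/s × 3.6 = 45 km/h

45 km/h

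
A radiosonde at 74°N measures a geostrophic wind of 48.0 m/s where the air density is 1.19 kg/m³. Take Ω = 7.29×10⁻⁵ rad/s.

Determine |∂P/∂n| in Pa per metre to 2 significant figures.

Coriolis parameter at 74°N:
f = 2Ω sin φ = 2 × 7.29×10⁻⁵ × sin 74° = 1.40×10⁻⁴ s⁻¹
Geostrophic balance rearranged: |∂P/∂n| = f ρ V_g
|∂P/∂n| = 1.40×10⁻⁴ × 1.19 × 48.0 = 8.01×10⁻³ Pa/m

8.0×10⁻³ Pa/m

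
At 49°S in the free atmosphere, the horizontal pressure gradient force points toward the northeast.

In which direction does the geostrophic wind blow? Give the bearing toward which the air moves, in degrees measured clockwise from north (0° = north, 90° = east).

The pressure-gradient force points toward the northeast (bearing 045°).
Geostrophic balance: in the Southern Hemisphere the Coriolis force deflects motion to the left, so the geostrophic wind blows 90° to the left of the pressure-gradient force (low pressure on the right).
Rotating 045° by 90° counterclockwise gives 315° — the wind blows toward the northwest.

315°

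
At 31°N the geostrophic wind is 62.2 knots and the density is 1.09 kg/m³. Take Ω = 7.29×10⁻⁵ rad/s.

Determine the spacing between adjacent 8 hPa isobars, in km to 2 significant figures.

Coriolis parameter at 31°N:
f = 2Ω sin φ = 2 × 7.29×10⁻⁵ × sin 31° = 7.51×10⁻⁵ s⁻¹
Wind speed in SI: 62.2 knots = 32.0 m/s
Geostrophic balance rearranged: |∂P/∂n| = f ρ V_g
|∂P/∂n| = 7.51×10⁻⁵ × 1.09 × 32.0 = 2.62×10⁻³ Pa/m
Isobar spacing: Δn = ΔP/|∂P/∂n| = 800 Pa / 2.62×10⁻³ Pa/m = 305449 m ≈ 310 km

310 km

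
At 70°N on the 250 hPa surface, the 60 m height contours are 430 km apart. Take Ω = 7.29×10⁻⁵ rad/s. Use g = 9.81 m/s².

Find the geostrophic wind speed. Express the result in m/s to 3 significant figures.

Coriolis parameter at 70°N:
f = 2Ω sin φ = 2 × 7.29×10⁻⁵ × sin 70° = 1.37×10⁻⁴ s⁻¹
Height gradient: |∂Z/∂n| = 60 m / 430000 m = 1.40×10⁻⁴
On a pressure surface, geostrophic balance gives V_g = (g/f)|∂Z/∂n|:
V_g = 9.81 × 1.40×10⁻⁴ / 1.37×10⁻⁴ = 9.99 m/s

9.99 m/s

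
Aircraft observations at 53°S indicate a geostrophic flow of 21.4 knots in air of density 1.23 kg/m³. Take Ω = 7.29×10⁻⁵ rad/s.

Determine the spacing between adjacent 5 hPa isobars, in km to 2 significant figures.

Coriolis parameter at 53°S:
f = 2Ω sin φ = 2 × 7.29×10⁻⁵ × sin 53° = 1.16×10⁻⁴ s⁻¹
Wind speed in SI: 21.4 knots = 11.0 m/s
Geostrophic balance rearranged: |∂P/∂n| = f ρ V_g
|∂P/∂n| = 1.16×10⁻⁴ × 1.23 × 11.0 = 1.58×10⁻³ Pa/m
Isobar spacing: Δn = ΔP/|∂P/∂n| = 500 Pa / 1.58×10⁻³ Pa/m = 317108 m ≈ 320 km

320 km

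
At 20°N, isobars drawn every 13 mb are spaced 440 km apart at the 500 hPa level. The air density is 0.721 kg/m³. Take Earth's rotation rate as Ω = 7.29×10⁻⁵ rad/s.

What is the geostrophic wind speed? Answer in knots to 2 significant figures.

160 knots

Coriolis parameter at 20°N:
f = 2Ω sin φ = 2 × 7.29×10⁻⁵ × sin 20° = 4.99×10⁻⁵ s⁻¹
Pressure gradient: |∂P/∂n| = 1300 Pa / 440000 m = 2.95×10⁻³ Pa/m
Geostrophic balance (pressure-gradient force = Coriolis force):
V_g = (1/(fρ)) |∂P/∂n| = 2.95×10⁻³ / (4.99×10⁻⁵ × 0.721) = 82.2 m/s
Converting: 82.2 m/s × 1.944 = 160 knots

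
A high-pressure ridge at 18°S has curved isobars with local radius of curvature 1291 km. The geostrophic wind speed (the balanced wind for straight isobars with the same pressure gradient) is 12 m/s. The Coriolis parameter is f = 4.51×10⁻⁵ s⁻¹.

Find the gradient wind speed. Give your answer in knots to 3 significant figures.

Around a high, pressure-gradient force acts outward with centrifugal, so Coriolis balances both:
fV = (1/ρ)|∂P/∂n| + V²/R  →  V² − fR·V + fR·V_g = 0
With fR = 4.51×10⁻⁵ × 1291×10³ m = 58.2 m/s:
V = [fR − √((fR)² − 4 fR V_g)]/2 = [58.2 − √(58.2² − 4×58.2×12)]/2 = 16.9 m/s
Supergeostrophic (V > V_g = 12 m/s), as expected around a high.
Converting: 16.9 m/s × 1.944 = 32.9 knots

32.9 knots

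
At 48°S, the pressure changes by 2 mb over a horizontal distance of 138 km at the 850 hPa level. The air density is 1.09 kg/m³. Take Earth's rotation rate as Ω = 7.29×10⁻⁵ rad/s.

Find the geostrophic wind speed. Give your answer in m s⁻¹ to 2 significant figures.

12 m s⁻¹

Coriolis parameter at 48°S:
f = 2Ω sin φ = 2 × 7.29×10⁻⁵ × sin 48° = 1.08×10⁻⁴ s⁻¹
Pressure gradient: |∂P/∂n| = 200 Pa / 138000 m = 1.45×10⁻³ Pa/m
Geostrophic balance (pressure-gradient force = Coriolis force):
V_g = (1/(fρ)) |∂P/∂n| = 1.45×10⁻³ / (1.08×10⁻⁴ × 1.09) = 12.3 m/s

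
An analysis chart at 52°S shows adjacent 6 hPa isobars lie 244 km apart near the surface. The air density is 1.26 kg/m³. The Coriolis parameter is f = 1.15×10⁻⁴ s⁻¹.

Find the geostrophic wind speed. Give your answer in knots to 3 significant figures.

Pressure gradient: |∂P/∂n| = 600 Pa / 244000 m = 2.46×10⁻³ Pa/m
Geostrophic balance (pressure-gradient force = Coriolis force):
V_g = (1/(fρ)) |∂P/∂n| = 2.46×10⁻³ / (1.15×10⁻⁴ × 1.26) = 17.0 m/s
Converting: 17.0 m/s × 1.944 = 33.0 knots

33.0 knots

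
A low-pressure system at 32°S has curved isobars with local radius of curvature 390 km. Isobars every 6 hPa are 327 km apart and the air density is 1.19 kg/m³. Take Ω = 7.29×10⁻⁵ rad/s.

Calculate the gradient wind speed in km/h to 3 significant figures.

Coriolis parameter at 32°S:
f = 2Ω sin φ = 2 × 7.29×10⁻⁵ × sin 32° = 7.73×10⁻⁵ s⁻¹
Pressure gradient: |∂P/∂n| = 600 Pa / 327000 m = 1.83×10⁻³ Pa/m
Geostrophic speed: V_g = |∂P/∂n|/(fρ) = 1.83×10⁻³/(7.73×10⁻⁵ × 1.19) = 20.0 m/s
Around a low, centrifugal force acts outward with Coriolis, so pressure-gradient force balances both:
(1/ρ)|∂P/∂n| = fV + V²/R  →  V² + fR·V − fR·V_g = 0
With fR = 7.73×10⁻⁵ × 390×10³ m = 30.1 m/s:
V = [−fR + √((fR)² + 4 fR V_g)]/2 = [−30.1 + √(30.1² + 4×30.1×20)]/2 = 13.7 m/s
Subgeostrophic (V < V_g = 20 m/s), as expected around a low.
Converting: 13.7 m/s × 3.6 = 49.4 km/h

49.4 km/h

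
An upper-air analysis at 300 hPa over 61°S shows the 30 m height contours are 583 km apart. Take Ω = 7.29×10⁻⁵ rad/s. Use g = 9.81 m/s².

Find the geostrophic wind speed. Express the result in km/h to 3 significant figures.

Coriolis parameter at 61°S:
f = 2Ω sin φ = 2 × 7.29×10⁻⁵ × sin 61° = 1.28×10⁻⁴ s⁻¹
Height gradient: |∂Z/∂n| = 30 m / 583000 m = 5.15×10⁻⁵
On a pressure surface, geostrophic balance gives V_g = (g/f)|∂Z/∂n|:
V_g = 9.81 × 5.15×10⁻⁵ / 1.28×10⁻⁴ = 3.96 m/s
Converting: 3.96 m/s × 3.6 = 14.3 km/h

14.3 km/h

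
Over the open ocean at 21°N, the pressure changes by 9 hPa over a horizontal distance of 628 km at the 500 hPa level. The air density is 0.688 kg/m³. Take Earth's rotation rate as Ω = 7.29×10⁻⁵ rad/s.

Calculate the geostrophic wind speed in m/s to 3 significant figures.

39.9 m/s

Coriolis parameter at 21°N:
f = 2Ω sin φ = 2 × 7.29×10⁻⁵ × sin 21° = 5.23×10⁻⁵ s⁻¹
Pressure gradient: |∂P/∂n| = 900 Pa / 628000 m = 1.43×10⁻³ Pa/m
Geostrophic balance (pressure-gradient force = Coriolis force):
V_g = (1/(fρ)) |∂P/∂n| = 1.43×10⁻³ / (5.23×10⁻⁵ × 0.688) = 39.9 m/s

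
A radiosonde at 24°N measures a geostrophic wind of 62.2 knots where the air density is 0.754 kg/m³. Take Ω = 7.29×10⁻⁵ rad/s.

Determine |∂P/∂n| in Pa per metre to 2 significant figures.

1.4×10⁻³ Pa/m

Coriolis parameter at 24°N:
f = 2Ω sin φ = 2 × 7.29×10⁻⁵ × sin 24° = 5.93×10⁻⁵ s⁻¹
Wind speed in SI: 62.2 knots = 32.0 m/s
Geostrophic balance rearranged: |∂P/∂n| = f ρ V_g
|∂P/∂n| = 5.93×10⁻⁵ × 0.754 × 32.0 = 1.43×10⁻³ Pa/m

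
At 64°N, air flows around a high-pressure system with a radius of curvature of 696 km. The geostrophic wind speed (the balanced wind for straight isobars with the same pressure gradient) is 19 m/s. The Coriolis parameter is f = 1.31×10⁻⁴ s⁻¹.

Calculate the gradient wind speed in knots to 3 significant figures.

52.5 knots

Around a high, pressure-gradient force acts outward with centrifugal, so Coriolis balances both:
fV = (1/ρ)|∂P/∂n| + V²/R  →  V² − fR·V + fR·V_g = 0
With fR = 1.31×10⁻⁴ × 696×10³ m = 91.2 m/s:
V = [fR − √((fR)² − 4 fR V_g)]/2 = [91.2 − √(91.2² − 4×91.2×19)]/2 = 27 m/s
Supergeostrophic (V > V_g = 19 m/s), as expected around a high.
Converting: 27 m/s × 1.944 = 52.5 knots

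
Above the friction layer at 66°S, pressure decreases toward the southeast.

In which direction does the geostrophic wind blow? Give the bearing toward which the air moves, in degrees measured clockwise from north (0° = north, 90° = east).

The pressure-gradient force points toward the southeast (bearing 135°).
Geostrophic balance: in the Southern Hemisphere the Coriolis force deflects motion to the left, so the geostrophic wind blows 90° to the left of the pressure-gradient force (low pressure on the right).
Rotating 135° by 90° counterclockwise gives 045° — the wind blows toward the northeast.

045°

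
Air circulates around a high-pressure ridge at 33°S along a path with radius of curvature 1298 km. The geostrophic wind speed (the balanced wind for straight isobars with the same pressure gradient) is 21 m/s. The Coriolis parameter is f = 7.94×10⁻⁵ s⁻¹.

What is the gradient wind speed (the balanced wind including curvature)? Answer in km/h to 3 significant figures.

106 km/h

Around a high, pressure-gradient force acts outward with centrifugal, so Coriolis balances both:
fV = (1/ρ)|∂P/∂n| + V²/R  →  V² − fR·V + fR·V_g = 0
With fR = 7.94×10⁻⁵ × 1298×10³ m = 103 m/s:
V = [fR − √((fR)² − 4 fR V_g)]/2 = [103 − √(103² − 4×103×21)]/2 = 29.4 m/s
Supergeostrophic (V > V_g = 21 m/s), as expected around a high.
Converting: 29.4 m/s × 3.6 = 106 km/h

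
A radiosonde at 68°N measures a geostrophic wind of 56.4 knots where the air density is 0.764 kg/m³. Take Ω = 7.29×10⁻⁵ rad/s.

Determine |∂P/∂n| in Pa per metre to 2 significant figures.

Coriolis parameter at 68°N:
f = 2Ω sin φ = 2 × 7.29×10⁻⁵ × sin 68° = 1.35×10⁻⁴ s⁻¹
Wind speed in SI: 56.4 knots = 29.0 m/s
Geostrophic balance rearranged: |∂P/∂n| = f ρ V_g
|∂P/∂n| = 1.35×10⁻⁴ × 0.764 × 29.0 = 3.00×10⁻³ Pa/m

3.0×10⁻³ Pa/m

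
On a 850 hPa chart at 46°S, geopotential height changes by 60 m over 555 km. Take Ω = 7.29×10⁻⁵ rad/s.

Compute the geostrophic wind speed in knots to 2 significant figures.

Coriolis parameter at 46°S:
f = 2Ω sin φ = 2 × 7.29×10⁻⁵ × sin 46° = 1.05×10⁻⁴ s⁻¹
Height gradient: |∂Z/∂n| = 60 m / 555000 m = 1.08×10⁻⁴
On a pressure surface, geostrophic balance gives V_g = (g/f)|∂Z/∂n|:
V_g = 9.81 × 1.08×10⁻⁴ / 1.05×10⁻⁴ = 10.1 m/s
Converting: 10.1 m/s × 1.944 = 20 knots

20 knots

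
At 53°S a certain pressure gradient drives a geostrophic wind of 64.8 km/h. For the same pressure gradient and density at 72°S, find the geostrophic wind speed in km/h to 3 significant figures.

54.4 km/h

With the same pressure gradient and density, V_g ∝ 1/f ∝ 1/sin φ.
V₂ = V₁ · sin φ₁ / sin φ₂ = 64.8 × sin 53° / sin 72°
V₂ = 64.8 × 0.7986/0.9511 = 54.4 km/h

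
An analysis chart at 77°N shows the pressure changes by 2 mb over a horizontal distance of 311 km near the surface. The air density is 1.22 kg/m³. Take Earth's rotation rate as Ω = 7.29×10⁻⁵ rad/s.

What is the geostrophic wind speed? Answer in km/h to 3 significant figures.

Coriolis parameter at 77°N:
f = 2Ω sin φ = 2 × 7.29×10⁻⁵ × sin 77° = 1.42×10⁻⁴ s⁻¹
Pressure gradient: |∂P/∂n| = 200 Pa / 311000 m = 6.43×10⁻⁴ Pa/m
Geostrophic balance (pressure-gradient force = Coriolis force):
V_g = (1/(fρ)) |∂P/∂n| = 6.43×10⁻⁴ / (1.42×10⁻⁴ × 1.22) = 3.71 m/s
Converting: 3.71 m/s × 3.6 = 13.4 km/h

13.4 km/h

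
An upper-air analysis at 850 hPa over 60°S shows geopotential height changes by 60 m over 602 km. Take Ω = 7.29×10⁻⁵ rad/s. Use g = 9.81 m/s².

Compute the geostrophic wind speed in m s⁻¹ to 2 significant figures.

Coriolis parameter at 60°S:
f = 2Ω sin φ = 2 × 7.29×10⁻⁵ × sin 60° = 1.26×10⁻⁴ s⁻¹
Height gradient: |∂Z/∂n| = 60 m / 602000 m = 9.97×10⁻⁵
On a pressure surface, geostrophic balance gives V_g = (g/f)|∂Z/∂n|:
V_g = 9.81 × 9.97×10⁻⁵ / 1.26×10⁻⁴ = 7.74 m/s

7.7 m s⁻¹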